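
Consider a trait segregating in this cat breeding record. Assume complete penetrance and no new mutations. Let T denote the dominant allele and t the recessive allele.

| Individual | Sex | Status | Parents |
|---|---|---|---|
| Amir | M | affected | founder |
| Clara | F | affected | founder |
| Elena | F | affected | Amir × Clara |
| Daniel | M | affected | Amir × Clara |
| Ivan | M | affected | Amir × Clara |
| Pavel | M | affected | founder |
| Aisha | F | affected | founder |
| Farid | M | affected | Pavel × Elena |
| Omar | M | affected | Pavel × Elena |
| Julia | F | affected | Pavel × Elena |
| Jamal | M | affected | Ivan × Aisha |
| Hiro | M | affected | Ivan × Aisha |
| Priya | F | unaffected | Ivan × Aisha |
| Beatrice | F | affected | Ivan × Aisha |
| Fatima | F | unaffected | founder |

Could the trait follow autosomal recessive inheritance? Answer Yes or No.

No

Under autosomal recessive, Priya (unaffected, female) cannot arise from Ivan (affected) × Aisha (affected).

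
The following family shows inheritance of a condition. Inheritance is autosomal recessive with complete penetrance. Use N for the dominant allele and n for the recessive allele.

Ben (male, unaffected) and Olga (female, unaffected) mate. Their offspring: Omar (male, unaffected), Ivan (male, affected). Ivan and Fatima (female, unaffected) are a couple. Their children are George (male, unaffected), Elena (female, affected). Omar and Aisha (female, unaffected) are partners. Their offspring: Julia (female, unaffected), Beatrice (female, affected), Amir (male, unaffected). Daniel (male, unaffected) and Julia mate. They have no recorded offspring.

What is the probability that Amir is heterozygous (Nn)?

2/3

Omar is unaffected so carries N and passed n to Beatrice (nn), so Omar is Nn.
Aisha is unaffected so carries N and passed n to Beatrice (nn), so Aisha is Nn.
Their cross gives offspring ratios 1/4 NN : 1/2 Nn : 1/4 nn. Conditioning on Amir being unaffected, P(Nn) = 1/2 / 3/4 = 2/3.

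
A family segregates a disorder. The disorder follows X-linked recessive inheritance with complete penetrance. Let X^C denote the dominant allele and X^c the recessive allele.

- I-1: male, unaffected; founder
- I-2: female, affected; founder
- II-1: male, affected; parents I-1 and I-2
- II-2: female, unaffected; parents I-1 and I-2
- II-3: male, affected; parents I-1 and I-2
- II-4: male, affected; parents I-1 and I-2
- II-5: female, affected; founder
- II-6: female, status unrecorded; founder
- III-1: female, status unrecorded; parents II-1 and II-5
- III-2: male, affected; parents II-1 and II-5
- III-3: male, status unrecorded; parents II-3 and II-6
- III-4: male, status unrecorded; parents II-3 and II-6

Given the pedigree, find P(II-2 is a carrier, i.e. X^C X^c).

1

II-2 is unaffected so carries C and received c from I-2 (X^c X^c), so II-2 is X^C X^c, giving P(X^C X^c) = 1.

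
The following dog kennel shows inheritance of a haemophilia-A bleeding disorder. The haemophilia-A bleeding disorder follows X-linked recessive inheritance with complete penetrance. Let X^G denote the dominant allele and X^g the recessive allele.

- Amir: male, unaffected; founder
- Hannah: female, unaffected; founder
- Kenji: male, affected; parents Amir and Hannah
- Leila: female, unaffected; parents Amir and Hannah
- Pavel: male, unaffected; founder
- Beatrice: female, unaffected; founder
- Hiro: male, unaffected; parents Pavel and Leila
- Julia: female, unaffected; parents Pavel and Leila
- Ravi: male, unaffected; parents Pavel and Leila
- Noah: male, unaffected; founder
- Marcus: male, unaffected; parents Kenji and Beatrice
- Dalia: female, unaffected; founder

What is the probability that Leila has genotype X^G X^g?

1/5

Amir is unaffected, so Amir is X^G Y.
Hannah is unaffected so carries G and passed g to Kenji (X^g Y), so Hannah is X^G X^g.
Their cross gives offspring ratios 1/2 X^G X^G : 1/2 X^G X^g. Conditioning on Leila being unaffected, P(X^G X^g) = 1/2 / 1 = 1/2 before taking Leila's own offspring into account.
Pavel is unaffected, so Pavel is X^G Y.
Now use Leila's offspring. Probability of each recorded status — unaffected son Hiro: 1/2 if Leila is X^G X^g, 1 if X^G X^G; unaffected son Ravi: 1/2 if Leila is X^G X^g, 1 if X^G X^G. (Julia: equally likely either way, so uninformative.)
Bayes: P(X^G X^g) = 1/2·1/4 / (1/2·1/4 + 1/2·1) = 1/5.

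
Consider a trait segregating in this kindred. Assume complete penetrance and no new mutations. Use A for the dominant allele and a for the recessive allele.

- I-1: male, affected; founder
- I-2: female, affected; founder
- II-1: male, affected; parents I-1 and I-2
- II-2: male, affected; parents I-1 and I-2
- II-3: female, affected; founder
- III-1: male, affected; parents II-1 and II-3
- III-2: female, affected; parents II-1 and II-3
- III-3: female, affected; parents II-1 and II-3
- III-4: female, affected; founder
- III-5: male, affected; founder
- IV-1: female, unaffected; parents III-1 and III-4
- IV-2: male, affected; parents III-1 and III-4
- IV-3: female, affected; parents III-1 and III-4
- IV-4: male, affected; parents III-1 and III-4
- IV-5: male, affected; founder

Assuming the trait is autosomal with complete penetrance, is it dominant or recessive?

dominant

III-1 and III-4 are both affected yet have an unaffected child IV-1. Under a recessive model two affected parents are homozygous and every child would be affected, so the trait cannot be recessive.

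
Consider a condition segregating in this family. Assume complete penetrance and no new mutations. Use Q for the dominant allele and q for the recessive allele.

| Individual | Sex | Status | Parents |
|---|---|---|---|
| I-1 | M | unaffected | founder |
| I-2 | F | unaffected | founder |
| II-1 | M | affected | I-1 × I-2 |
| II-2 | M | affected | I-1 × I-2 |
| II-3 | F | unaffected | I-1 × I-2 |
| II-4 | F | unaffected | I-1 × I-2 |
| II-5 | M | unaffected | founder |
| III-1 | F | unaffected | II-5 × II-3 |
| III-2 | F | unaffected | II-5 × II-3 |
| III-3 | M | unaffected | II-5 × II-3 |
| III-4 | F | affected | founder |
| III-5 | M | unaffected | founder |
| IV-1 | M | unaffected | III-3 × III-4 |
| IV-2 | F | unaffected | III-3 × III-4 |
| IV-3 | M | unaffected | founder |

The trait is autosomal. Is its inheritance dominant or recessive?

recessive

I-1 and I-2 are both unaffected yet have an affected child II-1. Under dominance, an affected child requires at least one affected parent, so the trait cannot be dominant.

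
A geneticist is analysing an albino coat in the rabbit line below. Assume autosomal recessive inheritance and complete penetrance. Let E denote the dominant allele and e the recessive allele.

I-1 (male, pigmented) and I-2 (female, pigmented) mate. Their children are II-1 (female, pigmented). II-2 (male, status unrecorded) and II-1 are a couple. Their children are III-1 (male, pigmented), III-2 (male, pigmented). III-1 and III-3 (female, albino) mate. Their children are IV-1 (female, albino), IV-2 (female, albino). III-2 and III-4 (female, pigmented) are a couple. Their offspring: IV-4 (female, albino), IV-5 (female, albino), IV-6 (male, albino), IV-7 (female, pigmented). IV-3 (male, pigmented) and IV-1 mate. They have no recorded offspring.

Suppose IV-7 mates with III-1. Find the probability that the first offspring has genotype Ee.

III-2 is pigmented so carries E and passed e to IV-4 (ee), so III-2 is Ee.
III-4 is pigmented so carries E and passed e to IV-4 (ee), so III-4 is Ee.
IV-7 is a pigmented offspring of III-2 (Ee) × III-4 (Ee), whose cross gives 1/4 EE : 1/2 Ee : 1/4 ee; conditioning on being pigmented, IV-7 is EE with probability 1/3, Ee with probability 2/3.
III-1 is pigmented so carries E and passed e to IV-1 (ee), so III-1 is Ee.
Summing over parental genotype combinations, P(offspring has genotype Ee) = 1/3·1/2 + 2/3·1/2 = 1/2.

1/2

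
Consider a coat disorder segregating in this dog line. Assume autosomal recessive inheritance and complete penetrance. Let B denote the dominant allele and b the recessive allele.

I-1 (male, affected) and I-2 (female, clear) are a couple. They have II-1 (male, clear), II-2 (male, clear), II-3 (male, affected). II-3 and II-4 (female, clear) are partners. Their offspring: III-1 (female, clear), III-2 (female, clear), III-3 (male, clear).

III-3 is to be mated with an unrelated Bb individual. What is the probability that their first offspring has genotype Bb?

III-3 is clear so carries B and received b from II-3 (bb), so III-3 is Bb.
The cross gives 1/4 BB : 1/2 Bb : 1/4 bb, so P(offspring has genotype Bb) = 1/2.

1/2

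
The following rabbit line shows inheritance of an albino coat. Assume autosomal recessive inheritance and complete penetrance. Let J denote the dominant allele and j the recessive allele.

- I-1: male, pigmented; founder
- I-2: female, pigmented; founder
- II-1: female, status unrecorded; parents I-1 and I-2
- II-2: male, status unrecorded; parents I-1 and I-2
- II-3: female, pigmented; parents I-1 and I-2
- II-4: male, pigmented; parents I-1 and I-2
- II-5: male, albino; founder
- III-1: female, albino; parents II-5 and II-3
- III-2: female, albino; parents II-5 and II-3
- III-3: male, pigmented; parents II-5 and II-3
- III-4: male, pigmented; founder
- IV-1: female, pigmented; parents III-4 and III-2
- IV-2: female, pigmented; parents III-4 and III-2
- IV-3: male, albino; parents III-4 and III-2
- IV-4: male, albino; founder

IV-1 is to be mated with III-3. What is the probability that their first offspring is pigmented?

IV-1 is pigmented so carries J and received j from III-2 (jj), so IV-1 is Jj.
III-3 is pigmented so carries J and received j from II-5 (jj), so III-3 is Jj.
The cross gives 1/4 JJ : 1/2 Jj : 1/4 jj, so P(offspring is pigmented) = 3/4.

3/4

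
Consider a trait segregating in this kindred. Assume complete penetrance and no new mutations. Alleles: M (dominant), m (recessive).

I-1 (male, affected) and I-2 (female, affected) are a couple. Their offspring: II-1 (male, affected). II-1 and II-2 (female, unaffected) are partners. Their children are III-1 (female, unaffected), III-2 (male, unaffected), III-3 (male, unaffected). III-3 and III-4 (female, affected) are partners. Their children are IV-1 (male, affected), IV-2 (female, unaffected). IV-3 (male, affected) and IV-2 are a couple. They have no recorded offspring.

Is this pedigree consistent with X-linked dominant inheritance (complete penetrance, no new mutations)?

No

Under X-linked dominant, III-1 (unaffected, female) cannot arise from II-1 (affected) × II-2 (unaffected).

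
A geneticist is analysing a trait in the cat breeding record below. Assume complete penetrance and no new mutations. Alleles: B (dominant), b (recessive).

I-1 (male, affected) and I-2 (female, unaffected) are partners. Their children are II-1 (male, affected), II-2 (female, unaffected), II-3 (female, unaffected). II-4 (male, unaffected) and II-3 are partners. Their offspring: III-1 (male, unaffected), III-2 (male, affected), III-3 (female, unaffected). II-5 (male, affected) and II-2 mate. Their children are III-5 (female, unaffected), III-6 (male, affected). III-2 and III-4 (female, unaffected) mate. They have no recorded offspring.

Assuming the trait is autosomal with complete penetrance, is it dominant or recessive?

recessive

II-4 and II-3 are both unaffected yet have an affected child III-2. Under dominance, an affected child requires at least one affected parent, so the trait cannot be dominant.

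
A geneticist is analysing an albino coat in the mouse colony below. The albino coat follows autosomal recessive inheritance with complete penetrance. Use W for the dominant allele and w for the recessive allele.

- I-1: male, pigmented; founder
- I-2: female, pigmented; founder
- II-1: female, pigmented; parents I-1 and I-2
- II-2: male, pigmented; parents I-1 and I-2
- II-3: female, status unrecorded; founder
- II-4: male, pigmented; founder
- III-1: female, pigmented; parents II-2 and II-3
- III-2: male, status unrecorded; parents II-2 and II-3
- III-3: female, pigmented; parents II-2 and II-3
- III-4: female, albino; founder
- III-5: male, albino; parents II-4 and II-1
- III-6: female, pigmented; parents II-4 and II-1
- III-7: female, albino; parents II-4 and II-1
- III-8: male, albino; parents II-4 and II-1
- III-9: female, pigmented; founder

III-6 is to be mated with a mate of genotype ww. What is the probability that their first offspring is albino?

1/3

II-4 is pigmented so carries W and passed w to III-5 (ww), so II-4 is Ww.
II-1 is pigmented so carries W and passed w to III-5 (ww), so II-1 is Ww.
III-6 is a pigmented offspring of II-4 (Ww) × II-1 (Ww), whose cross gives 1/4 WW : 1/2 Ww : 1/4 ww; conditioning on being pigmented, III-6 is WW with probability 1/3, Ww with probability 2/3.
Summing over parental genotype combinations, P(offspring is albino) = 2/3·1/2 = 1/3.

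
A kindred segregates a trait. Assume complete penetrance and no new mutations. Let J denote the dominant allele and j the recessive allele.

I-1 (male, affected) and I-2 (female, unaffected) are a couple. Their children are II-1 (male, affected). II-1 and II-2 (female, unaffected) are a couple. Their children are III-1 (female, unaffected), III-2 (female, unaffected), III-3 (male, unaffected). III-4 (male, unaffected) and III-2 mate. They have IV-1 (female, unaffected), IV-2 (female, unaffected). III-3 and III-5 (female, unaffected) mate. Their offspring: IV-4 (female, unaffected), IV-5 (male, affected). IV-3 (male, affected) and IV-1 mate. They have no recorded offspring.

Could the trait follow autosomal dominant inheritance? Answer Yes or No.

No

Under autosomal dominant, IV-5 (affected, male) cannot arise from III-3 (unaffected) × III-5 (unaffected).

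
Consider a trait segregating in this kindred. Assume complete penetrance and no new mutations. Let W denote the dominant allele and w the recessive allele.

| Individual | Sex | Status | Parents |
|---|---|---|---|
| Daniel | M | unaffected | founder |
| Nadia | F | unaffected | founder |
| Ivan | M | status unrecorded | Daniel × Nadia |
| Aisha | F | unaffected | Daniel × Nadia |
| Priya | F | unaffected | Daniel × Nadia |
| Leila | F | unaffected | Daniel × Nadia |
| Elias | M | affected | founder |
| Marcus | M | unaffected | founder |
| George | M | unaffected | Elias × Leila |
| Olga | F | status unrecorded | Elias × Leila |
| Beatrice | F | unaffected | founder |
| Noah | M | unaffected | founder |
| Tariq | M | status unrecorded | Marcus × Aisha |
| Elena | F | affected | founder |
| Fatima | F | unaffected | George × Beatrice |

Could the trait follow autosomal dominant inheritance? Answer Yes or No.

Yes

A consistent assignment under autosomal dominant exists: Daniel ww, Nadia ww, Ivan ww, Aisha ww, Priya ww, Leila ww, Elias Ww, Marcus ww, George ww, Olga Ww, Beatrice ww, Noah ww, Tariq ww, Elena WW, Fatima ww.
In this assignment every recorded phenotype matches its genotype and every non-founder's genotype is obtainable from its parents' genotypes, so the pedigree is consistent.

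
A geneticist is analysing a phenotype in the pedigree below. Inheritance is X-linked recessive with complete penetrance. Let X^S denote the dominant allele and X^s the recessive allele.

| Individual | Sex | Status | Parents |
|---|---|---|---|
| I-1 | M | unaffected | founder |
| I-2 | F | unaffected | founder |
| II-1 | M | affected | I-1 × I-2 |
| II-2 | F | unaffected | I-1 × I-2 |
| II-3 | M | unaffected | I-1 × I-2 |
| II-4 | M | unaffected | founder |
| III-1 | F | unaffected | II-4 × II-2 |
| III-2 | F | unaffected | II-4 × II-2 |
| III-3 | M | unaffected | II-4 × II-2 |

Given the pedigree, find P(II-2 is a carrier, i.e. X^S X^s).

I-1 is unaffected, so I-1 is X^S Y.
I-2 is unaffected so carries S and passed s to II-1 (X^s Y), so I-2 is X^S X^s.
Their cross gives offspring ratios 1/2 X^S X^S : 1/2 X^S X^s. Conditioning on II-2 being unaffected, P(X^S X^s) = 1/2 / 1 = 1/2 before taking II-2's own offspring into account.
II-4 is unaffected, so II-4 is X^S Y.
Now use II-2's offspring. Probability of each recorded status — unaffected son III-3: 1/2 if II-2 is X^S X^s, 1 if X^S X^S. (III-1, III-2: equally likely either way, so uninformative.)
Bayes: P(X^S X^s) = 1/2·1/2 / (1/2·1/2 + 1/2·1) = 1/3.

1/3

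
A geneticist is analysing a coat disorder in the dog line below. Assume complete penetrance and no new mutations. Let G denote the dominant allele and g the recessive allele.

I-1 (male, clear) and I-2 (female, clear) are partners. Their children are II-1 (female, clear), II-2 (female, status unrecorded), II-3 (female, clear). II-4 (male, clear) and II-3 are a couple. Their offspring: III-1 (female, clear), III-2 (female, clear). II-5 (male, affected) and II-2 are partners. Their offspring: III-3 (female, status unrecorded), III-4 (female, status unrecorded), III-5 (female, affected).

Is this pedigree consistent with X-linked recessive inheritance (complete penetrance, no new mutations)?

A consistent assignment under X-linked recessive exists: I-1 X^G Y, I-2 X^G X^g, II-1 X^G X^G, II-2 X^G X^g, II-3 X^G X^G, II-4 X^G Y, II-5 X^g Y, III-1 X^G X^G, III-2 X^G X^G, III-3 X^G X^g, III-4 X^G X^g, III-5 X^g X^g.
In this assignment every recorded phenotype matches its genotype and every non-founder's genotype is obtainable from its parents' genotypes, so the pedigree is consistent.

Yes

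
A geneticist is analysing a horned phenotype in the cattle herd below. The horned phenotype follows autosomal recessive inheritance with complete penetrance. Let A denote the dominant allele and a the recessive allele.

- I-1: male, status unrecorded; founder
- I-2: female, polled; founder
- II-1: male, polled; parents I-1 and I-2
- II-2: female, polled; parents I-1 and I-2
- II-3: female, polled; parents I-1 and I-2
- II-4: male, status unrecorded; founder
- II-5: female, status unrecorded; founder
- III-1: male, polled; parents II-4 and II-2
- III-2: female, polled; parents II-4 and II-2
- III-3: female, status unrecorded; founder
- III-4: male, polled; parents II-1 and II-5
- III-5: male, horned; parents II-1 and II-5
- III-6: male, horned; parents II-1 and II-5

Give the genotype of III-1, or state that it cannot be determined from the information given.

III-1's phenotype allows AA or Aa, and no parent or child forces a single allele at both positions; consistent genotype assignments exist with III-1 as AA or Aa.

cannot be determined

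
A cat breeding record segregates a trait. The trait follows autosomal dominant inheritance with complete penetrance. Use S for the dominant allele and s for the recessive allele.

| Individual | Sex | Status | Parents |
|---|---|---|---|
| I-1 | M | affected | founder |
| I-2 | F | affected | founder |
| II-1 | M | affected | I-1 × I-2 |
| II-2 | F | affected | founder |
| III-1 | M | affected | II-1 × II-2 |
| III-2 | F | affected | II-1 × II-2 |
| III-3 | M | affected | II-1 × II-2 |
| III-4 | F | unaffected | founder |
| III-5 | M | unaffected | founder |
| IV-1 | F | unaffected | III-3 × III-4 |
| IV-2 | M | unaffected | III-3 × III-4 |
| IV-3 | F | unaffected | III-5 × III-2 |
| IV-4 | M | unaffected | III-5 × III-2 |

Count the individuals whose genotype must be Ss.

2

Obligate heterozygotes: III-2 is affected so carries S and passed s to IV-3 (ss), so III-2 is Ss; III-3 is affected so carries S and passed s to IV-1 (ss), so III-3 is Ss.
Every other individual is either homozygous by phenotype or has at least one consistent homozygous assignment, so the count is 2.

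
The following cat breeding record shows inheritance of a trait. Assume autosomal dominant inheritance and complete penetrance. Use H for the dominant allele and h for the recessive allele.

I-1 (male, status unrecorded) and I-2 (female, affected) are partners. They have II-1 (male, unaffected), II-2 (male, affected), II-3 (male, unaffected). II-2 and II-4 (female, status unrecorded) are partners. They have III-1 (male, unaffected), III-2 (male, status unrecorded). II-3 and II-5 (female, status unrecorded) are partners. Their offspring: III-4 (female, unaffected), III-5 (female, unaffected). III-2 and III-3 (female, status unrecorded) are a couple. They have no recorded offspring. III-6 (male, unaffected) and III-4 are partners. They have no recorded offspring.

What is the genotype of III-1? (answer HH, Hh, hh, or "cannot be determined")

III-1 is unaffected, so III-1 is hh.

hh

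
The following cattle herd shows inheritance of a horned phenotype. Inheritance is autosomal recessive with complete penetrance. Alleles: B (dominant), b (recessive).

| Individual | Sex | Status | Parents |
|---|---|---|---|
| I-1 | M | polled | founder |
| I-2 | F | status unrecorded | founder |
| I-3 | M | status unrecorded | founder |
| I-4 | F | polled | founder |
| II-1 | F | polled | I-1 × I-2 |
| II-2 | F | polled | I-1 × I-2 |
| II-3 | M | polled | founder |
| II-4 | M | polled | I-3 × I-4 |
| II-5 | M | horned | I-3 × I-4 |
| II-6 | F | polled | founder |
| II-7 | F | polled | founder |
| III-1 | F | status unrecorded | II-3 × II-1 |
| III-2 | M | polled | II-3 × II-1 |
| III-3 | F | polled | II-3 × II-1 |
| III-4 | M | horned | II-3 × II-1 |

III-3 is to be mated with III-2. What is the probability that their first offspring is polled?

II-3 is polled so carries B and passed b to III-4 (bb), so II-3 is Bb.
II-1 is polled so carries B and passed b to III-4 (bb), so II-1 is Bb.
III-3 is a polled offspring of II-3 (Bb) × II-1 (Bb), whose cross gives 1/4 BB : 1/2 Bb : 1/4 bb; conditioning on being polled, III-3 is BB with probability 1/3, Bb with probability 2/3.
III-2 is a polled offspring of II-3 (Bb) × II-1 (Bb), whose cross gives 1/4 BB : 1/2 Bb : 1/4 bb; conditioning on being polled, III-2 is BB with probability 1/3, Bb with probability 2/3.
Summing over parental genotype combinations, P(offspring is polled) = 1/9·1 + 2/9·1 + 2/9·1 + 4/9·3/4 = 8/9.

8/9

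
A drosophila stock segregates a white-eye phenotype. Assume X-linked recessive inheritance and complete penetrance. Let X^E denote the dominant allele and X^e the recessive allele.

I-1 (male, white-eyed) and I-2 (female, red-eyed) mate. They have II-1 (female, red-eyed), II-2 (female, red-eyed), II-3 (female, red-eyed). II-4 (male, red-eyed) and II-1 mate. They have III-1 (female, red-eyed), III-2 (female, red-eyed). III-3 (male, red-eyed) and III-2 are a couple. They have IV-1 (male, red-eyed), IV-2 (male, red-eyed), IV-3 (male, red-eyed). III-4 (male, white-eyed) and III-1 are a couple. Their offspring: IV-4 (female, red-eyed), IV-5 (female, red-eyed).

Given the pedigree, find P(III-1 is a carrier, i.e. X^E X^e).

1/5

II-4 is red-eyed, so II-4 is X^E Y.
II-1 is red-eyed so carries E and received e from I-1 (X^e Y), so II-1 is X^E X^e.
Their cross gives offspring ratios 1/2 X^E X^E : 1/2 X^E X^e. Conditioning on III-1 being red-eyed, P(X^E X^e) = 1/2 / 1 = 1/2 before taking III-1's own offspring into account.
III-4 is white-eyed, so III-4 is X^e Y.
Now use III-1's offspring. Probability of each recorded status — red-eyed daughter IV-4: 1/2 if III-1 is X^E X^e, 1 if X^E X^E; red-eyed daughter IV-5: 1/2 if III-1 is X^E X^e, 1 if X^E X^E.
Bayes: P(X^E X^e) = 1/2·1/4 / (1/2·1/4 + 1/2·1) = 1/5.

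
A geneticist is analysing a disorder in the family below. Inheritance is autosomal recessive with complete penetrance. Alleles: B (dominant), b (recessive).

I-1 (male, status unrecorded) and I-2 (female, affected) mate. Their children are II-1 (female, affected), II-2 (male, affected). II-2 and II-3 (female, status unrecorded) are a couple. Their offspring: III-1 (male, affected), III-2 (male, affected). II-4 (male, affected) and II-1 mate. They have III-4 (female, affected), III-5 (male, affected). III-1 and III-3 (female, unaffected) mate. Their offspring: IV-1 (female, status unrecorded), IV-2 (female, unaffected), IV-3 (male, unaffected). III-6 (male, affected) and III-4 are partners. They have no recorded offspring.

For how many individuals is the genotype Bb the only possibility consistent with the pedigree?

Obligate heterozygotes: IV-2 is unaffected so carries B and received b from III-1 (bb), so IV-2 is Bb; IV-3 is unaffected so carries B and received b from III-1 (bb), so IV-3 is Bb.
Every other individual is either homozygous by phenotype or has at least one consistent homozygous assignment, so the count is 2.

2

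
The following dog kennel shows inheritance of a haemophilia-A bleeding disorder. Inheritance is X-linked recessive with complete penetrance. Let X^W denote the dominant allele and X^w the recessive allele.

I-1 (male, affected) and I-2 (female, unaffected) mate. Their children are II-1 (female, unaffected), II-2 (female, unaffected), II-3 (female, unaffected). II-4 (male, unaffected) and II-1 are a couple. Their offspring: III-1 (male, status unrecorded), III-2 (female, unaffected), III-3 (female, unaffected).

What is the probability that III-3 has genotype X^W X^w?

II-4 is unaffected, so II-4 is X^W Y.
II-1 is unaffected so carries W and received w from I-1 (X^w Y), so II-1 is X^W X^w.
Their cross gives offspring ratios 1/2 X^W X^W : 1/2 X^W X^w. Conditioning on III-3 being unaffected, P(X^W X^w) = 1/2 / 1 = 1/2.

1/2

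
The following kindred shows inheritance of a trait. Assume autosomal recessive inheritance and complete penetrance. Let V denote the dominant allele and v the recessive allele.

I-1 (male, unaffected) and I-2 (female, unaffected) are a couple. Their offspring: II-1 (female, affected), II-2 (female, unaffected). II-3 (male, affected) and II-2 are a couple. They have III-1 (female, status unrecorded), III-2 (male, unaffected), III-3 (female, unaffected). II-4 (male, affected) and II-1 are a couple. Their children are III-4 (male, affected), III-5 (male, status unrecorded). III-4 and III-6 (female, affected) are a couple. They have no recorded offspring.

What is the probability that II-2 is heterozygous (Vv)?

I-1 is unaffected so carries V and passed v to II-1 (vv), so I-1 is Vv.
I-2 is unaffected so carries V and passed v to II-1 (vv), so I-2 is Vv.
Their cross gives offspring ratios 1/4 VV : 1/2 Vv : 1/4 vv. Conditioning on II-2 being unaffected, P(Vv) = 1/2 / 3/4 = 2/3 before taking II-2's own offspring into account.
II-3 is affected, so II-3 is vv.
Now use II-2's offspring. Probability of each recorded status — unaffected son III-2: 1/2 if II-2 is Vv, 1 if VV; unaffected daughter III-3: 1/2 if II-2 is Vv, 1 if VV. (III-1: equally likely either way, so uninformative.)
Bayes: P(Vv) = 2/3·1/4 / (2/3·1/4 + 1/3·1) = 1/3.

1/3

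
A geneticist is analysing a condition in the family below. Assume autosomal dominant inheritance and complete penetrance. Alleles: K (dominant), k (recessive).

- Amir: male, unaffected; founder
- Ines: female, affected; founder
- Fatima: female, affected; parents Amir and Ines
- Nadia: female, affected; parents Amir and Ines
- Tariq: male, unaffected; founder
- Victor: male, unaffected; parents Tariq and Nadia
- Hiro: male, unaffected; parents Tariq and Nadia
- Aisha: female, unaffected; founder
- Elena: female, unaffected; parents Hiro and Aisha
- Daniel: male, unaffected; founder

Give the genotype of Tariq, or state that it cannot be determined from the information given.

kk

Tariq is unaffected, so Tariq is kk.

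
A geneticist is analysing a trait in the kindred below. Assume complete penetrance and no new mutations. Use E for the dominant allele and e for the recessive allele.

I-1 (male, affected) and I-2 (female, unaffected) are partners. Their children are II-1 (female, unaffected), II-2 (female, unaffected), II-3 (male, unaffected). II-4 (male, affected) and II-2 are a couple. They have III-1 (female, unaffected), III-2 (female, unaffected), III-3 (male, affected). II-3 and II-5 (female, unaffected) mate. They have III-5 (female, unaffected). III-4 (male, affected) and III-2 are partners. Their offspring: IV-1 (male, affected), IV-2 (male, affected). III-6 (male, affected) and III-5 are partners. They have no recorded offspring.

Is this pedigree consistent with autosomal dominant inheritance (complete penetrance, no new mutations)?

Yes

A consistent assignment under autosomal dominant exists: I-1 Ee, I-2 ee, II-1 ee, II-2 ee, II-3 ee, II-4 Ee, II-5 ee, III-1 ee, III-2 ee, III-3 Ee, III-4 EE, III-5 ee, III-6 EE, IV-1 Ee, IV-2 Ee.
In this assignment every recorded phenotype matches its genotype and every non-founder's genotype is obtainable from its parents' genotypes, so the pedigree is consistent.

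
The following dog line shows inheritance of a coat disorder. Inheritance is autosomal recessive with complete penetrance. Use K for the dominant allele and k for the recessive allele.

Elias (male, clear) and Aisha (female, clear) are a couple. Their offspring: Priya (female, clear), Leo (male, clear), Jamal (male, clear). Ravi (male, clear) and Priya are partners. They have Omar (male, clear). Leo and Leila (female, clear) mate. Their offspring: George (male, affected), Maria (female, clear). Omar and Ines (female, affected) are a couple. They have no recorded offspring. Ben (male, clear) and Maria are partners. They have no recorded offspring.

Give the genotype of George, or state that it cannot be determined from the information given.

George is affected, so George is kk.

kk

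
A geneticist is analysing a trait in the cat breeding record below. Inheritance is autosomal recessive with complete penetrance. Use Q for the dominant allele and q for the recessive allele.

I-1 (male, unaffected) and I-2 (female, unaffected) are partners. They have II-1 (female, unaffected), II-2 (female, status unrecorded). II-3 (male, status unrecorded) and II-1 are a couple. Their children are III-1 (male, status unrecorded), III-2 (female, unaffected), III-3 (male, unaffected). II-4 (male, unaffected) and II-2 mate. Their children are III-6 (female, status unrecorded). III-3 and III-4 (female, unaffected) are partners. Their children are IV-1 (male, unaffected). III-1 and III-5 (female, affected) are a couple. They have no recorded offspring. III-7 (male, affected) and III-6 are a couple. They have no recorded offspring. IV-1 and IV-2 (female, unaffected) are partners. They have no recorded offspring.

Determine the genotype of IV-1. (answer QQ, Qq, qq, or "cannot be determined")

IV-1's phenotype allows QQ or Qq, and no parent or child forces a single allele at both positions; consistent genotype assignments exist with IV-1 as QQ or Qq.

cannot be determined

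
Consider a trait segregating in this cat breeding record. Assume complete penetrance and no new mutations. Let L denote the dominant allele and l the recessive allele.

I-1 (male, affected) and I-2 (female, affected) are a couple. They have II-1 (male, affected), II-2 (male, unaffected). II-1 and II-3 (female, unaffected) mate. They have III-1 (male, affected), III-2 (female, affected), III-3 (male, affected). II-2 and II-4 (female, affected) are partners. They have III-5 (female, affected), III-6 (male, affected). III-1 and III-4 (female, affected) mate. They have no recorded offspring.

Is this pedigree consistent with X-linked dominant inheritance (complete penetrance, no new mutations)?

Under X-linked dominant, III-1 (affected, male) cannot arise from II-1 (affected) × II-3 (unaffected).

No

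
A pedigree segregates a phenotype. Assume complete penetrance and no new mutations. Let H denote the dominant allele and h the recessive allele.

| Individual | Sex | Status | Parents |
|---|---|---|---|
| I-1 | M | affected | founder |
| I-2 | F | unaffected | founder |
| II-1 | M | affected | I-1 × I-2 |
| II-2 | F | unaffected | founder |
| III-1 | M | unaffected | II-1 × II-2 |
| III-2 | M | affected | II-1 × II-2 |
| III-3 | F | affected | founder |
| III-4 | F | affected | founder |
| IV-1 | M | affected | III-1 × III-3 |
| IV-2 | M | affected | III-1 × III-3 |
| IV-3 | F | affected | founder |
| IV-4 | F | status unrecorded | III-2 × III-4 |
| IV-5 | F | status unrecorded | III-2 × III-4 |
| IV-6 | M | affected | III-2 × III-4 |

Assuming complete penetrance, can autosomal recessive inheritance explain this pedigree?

Yes

A consistent assignment under autosomal recessive exists: I-1 hh, I-2 Hh, II-1 hh, II-2 Hh, III-1 Hh, III-2 hh, III-3 hh, III-4 hh, IV-1 hh, IV-2 hh, IV-3 hh, IV-4 hh, IV-5 hh, IV-6 hh.
In this assignment every recorded phenotype matches its genotype and every non-founder's genotype is obtainable from its parents' genotypes, so the pedigree is consistent.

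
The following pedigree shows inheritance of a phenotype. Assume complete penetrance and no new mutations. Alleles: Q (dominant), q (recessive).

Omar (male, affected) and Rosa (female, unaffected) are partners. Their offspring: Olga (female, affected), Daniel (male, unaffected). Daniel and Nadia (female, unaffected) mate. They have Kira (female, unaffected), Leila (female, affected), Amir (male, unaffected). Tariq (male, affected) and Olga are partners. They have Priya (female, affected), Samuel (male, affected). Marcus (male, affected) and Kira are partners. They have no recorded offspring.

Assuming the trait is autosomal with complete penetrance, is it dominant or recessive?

Daniel and Nadia are both unaffected yet have an affected child Leila. Under dominance, an affected child requires at least one affected parent, so the trait cannot be dominant.

recessive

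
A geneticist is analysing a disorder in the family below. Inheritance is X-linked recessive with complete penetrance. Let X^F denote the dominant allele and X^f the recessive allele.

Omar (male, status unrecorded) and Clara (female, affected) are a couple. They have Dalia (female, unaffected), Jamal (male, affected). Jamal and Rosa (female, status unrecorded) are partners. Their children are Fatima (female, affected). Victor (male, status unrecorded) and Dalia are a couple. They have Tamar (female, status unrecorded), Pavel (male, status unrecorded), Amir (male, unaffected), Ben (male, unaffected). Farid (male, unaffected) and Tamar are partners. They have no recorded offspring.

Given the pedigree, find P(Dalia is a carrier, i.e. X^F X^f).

1

Dalia is unaffected so carries F and received f from Clara (X^f X^f), so Dalia is X^F X^f, giving P(X^F X^f) = 1.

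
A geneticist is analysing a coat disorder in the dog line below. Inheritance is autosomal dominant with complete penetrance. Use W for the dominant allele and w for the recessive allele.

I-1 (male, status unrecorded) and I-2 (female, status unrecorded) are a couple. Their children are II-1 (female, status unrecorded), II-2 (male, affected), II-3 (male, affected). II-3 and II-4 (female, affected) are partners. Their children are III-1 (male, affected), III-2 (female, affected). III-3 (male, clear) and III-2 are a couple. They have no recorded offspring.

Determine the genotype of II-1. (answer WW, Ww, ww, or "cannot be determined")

II-1's phenotype is unrecorded, and no parent or child forces a single allele at both positions; consistent genotype assignments exist with II-1 as WW or Ww or ww.

cannot be determined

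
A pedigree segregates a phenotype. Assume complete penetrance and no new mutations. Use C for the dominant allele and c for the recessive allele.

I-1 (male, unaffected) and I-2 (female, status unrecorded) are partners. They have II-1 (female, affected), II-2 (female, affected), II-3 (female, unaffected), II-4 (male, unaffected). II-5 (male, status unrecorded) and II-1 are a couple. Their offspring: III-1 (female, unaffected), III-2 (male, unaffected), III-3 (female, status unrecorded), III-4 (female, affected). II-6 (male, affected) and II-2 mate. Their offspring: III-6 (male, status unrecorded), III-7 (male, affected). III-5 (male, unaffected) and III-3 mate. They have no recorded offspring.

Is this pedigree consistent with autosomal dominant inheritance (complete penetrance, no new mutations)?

Yes

A consistent assignment under autosomal dominant exists: I-1 cc, I-2 Cc, II-1 Cc, II-2 Cc, II-3 cc, II-4 cc, II-5 Cc, II-6 CC, III-1 cc, III-2 cc, III-3 CC, III-4 CC, III-5 cc, III-6 CC, III-7 CC.
In this assignment every recorded phenotype matches its genotype and every non-founder's genotype is obtainable from its parents' genotypes, so the pedigree is consistent.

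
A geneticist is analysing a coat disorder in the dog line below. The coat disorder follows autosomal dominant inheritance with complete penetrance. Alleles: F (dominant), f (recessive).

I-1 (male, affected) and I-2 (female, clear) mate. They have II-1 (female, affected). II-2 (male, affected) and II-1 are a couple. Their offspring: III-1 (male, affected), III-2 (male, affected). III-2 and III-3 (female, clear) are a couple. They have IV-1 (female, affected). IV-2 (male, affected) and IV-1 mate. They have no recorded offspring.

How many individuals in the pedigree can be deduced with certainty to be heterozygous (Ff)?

2

Obligate heterozygotes: II-1 is affected so carries F and received f from I-2 (ff), so II-1 is Ff; IV-1 is affected so carries F and received f from III-3 (ff), so IV-1 is Ff.
Every other individual is either homozygous by phenotype or has at least one consistent homozygous assignment, so the count is 2.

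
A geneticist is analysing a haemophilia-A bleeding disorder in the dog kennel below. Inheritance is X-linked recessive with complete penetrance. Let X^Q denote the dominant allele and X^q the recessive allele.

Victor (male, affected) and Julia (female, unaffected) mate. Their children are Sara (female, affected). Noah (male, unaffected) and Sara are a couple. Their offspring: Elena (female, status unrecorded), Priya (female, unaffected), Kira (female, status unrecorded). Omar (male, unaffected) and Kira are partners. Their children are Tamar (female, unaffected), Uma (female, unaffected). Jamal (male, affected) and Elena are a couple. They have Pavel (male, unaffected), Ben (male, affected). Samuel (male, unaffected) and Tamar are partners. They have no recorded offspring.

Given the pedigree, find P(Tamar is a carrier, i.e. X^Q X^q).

1/2

Omar is unaffected, so Omar is X^Q Y.
Kira received Q from Noah (X^Q Y) and received q from Sara (X^q X^q), so Kira is X^Q X^q.
Their cross gives offspring ratios 1/2 X^Q X^Q : 1/2 X^Q X^q. Conditioning on Tamar being unaffected, P(X^Q X^q) = 1/2 / 1 = 1/2.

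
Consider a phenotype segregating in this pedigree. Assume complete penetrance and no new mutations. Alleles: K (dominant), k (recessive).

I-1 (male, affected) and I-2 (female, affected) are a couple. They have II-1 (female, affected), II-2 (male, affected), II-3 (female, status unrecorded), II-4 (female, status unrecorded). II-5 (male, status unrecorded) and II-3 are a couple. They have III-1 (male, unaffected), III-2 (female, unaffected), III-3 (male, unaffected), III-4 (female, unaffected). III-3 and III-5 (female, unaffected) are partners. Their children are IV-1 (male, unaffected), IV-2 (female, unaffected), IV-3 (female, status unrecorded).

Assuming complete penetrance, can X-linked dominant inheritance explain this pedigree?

A consistent assignment under X-linked dominant exists: I-1 X^K Y, I-2 X^K X^k, II-1 X^K X^K, II-2 X^K Y, II-3 X^K X^k, II-4 X^K X^K, II-5 X^k Y, III-1 X^k Y, III-2 X^k X^k, III-3 X^k Y, III-4 X^k X^k, III-5 X^k X^k, IV-1 X^k Y, IV-2 X^k X^k, IV-3 X^k X^k.
In this assignment every recorded phenotype matches its genotype and every non-founder's genotype is obtainable from its parents' genotypes, so the pedigree is consistent.

Yes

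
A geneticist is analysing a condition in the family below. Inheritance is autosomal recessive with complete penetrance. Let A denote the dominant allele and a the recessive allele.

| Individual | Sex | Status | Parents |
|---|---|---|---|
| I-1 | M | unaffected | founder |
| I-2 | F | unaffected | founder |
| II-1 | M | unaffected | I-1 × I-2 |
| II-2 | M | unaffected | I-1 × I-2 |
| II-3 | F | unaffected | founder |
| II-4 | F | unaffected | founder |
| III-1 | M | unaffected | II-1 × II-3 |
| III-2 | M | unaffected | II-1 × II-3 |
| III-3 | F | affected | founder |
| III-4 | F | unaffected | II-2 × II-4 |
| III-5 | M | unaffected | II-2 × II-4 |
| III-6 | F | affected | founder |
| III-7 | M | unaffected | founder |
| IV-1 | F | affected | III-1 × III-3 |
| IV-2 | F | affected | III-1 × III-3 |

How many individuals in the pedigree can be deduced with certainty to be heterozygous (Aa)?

1

Obligate heterozygotes: III-1 is unaffected so carries A and passed a to IV-1 (aa), so III-1 is Aa.
Every other individual is either homozygous by phenotype or has at least one consistent homozygous assignment, so the count is 1.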